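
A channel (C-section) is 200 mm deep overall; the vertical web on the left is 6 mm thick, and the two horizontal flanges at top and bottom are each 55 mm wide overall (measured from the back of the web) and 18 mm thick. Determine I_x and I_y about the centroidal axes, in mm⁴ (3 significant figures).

I_x ≈ 1.87 × 10⁷ mm⁴, I_y ≈ 8.97 × 10⁵ mm⁴

Treat the section as a set of non-overlapping primitives; coordinates are from the bounding-box lower-left.
Web: 6 × 200, A = 1 200 mm², y = 100 mm, Ī = 4 000 000 mm⁴.
Top flange (beyond web): 49 × 18, A = 882 mm², y = 191 mm, Ī = 23 814 mm⁴.
Bottom flange (beyond web): 49 × 18, A = 882 mm², y = 9 mm, Ī = 23 814 mm⁴.
By symmetry the centroid is at mid-height, ȳ = 100 mm.
Transfer each piece to the centroidal x-axis using Ī + A·d² with d = y − 100:
  web: d = 0 mm → contributes +4 000 000 mm⁴
  top flange (beyond web): d = 91 mm → contributes +7 327 656 mm⁴
  bottom flange (beyond web): d = -91 mm → contributes +7 327 656 mm⁴
Total I = 18 655 312 mm⁴.
For the y-axis: x̄ = 19.366 mm.
Repeating about the centroidal y-axis gives I_y = 896 638 mm⁴.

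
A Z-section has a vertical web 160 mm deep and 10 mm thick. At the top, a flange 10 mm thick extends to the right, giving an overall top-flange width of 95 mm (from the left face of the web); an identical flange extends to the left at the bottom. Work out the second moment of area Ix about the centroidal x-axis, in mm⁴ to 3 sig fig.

Decompose the section into non-overlapping parts with the origin at the bottom-left of its bounding rectangle.
Web: 10 × 160, A = 1 600 mm², y = 80 mm, Ī = 3 413 333 mm⁴.
Top flange (beyond web): 85 × 10, A = 850 mm², y = 155 mm, Ī = 7083.3 mm⁴.
Bottom flange (beyond web): 85 × 10, A = 850 mm², y = 5 mm, Ī = 7083.3 mm⁴.
Centroid: ȳ = ΣA·y / ΣA = 80 mm.
Transfer each piece to the centroidal x-axis using Ī + A·d² with d = y − 80:
  web: d = 0 mm → contributes +3 413 333 mm⁴
  top flange (beyond web): d = 75 mm → contributes +4 788 333 mm⁴
  bottom flange (beyond web): d = -75 mm → contributes +4 788 333 mm⁴
Total I = 12 990 000 mm⁴.

Ix ≈ 1.30 × 10⁷ mm⁴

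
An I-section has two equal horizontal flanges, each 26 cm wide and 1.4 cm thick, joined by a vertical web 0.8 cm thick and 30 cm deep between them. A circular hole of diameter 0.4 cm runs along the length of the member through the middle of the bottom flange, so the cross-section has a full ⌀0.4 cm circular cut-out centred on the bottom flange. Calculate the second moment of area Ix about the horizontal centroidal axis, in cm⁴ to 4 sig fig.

Decompose the section into non-overlapping parts with the origin at the bottom-left of its bounding rectangle.
Bottom flange: 26 × 1.4, A = 36.4 cm², y = 0.7 cm, Ī = 5.94533 cm⁴.
Web: 0.8 × 30, A = 24 cm², y = 16.4 cm, Ī = 1 800 cm⁴.
Top flange: 26 × 1.4, A = 36.4 cm², y = 32.1 cm, Ī = 5.94533 cm⁴.
Hole (subtracted): ⌀0.4, A = 0.125664 cm², y = 0.7 cm, Ī = 0.00125664 cm⁴.
Centroid: ȳ = ΣA·y / ΣA = 16.4204 cm.
Transfer each piece to the horizontal centroidal axis using Ī + A·d² with d = y − 16.4204:
  bottom flange: d = -15.7204 cm → contributes +9001.52 cm⁴
  web: d = -0.0204079 cm → contributes +1800.01 cm⁴
  top flange: d = 15.6796 cm → contributes +8954.87 cm⁴
  hole: d = -15.7204 cm → contributes −31.0567 cm⁴
Total I = 19725.3 cm⁴.

Ix ≈ 1.973 × 10⁴ cm⁴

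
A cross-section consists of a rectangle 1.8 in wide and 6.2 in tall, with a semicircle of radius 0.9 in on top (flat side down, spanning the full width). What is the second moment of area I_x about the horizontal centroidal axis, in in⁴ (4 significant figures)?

Treat the section as a set of non-overlapping primitives; coordinates are from the bounding-box lower-left.
Rectangular body: 1.8 × 6.2, A = 11.16 in², y = 3.1 in, Ī = 35.7492 in⁴.
Semicircular cap: semicircle r = 0.9, A = 1.27235 in², y = 6.58197 in, Ī = 0.0720115 in⁴.
Centroid: ȳ = ΣA·y / ΣA = 3.45635 in.
Transfer each piece to the horizontal centroidal axis using Ī + A·d² with d = y − 3.45635:
  rectangular body: d = -0.35635 in → contributes +37.1664 in⁴
  semicircular cap: d = 3.12562 in → contributes +12.5022 in⁴
Total I = 49.6686 in⁴.

I_x ≈ 49.67 in⁴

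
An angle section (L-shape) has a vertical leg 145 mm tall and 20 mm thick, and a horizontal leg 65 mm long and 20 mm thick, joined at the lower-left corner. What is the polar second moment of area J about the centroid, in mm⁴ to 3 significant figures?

J ≈ 8.77 × 10⁶ mm⁴

Split into non-overlapping primitives; take the origin at the lower-left of the bounding box.
Vertical leg: 20 × 145, A = 2 900 mm², y = 72.5 mm, Ī = 5 081 042 mm⁴.
Horizontal leg (remainder): 45 × 20, A = 900 mm², y = 10 mm, Ī = 30 000 mm⁴.
Centroid: ȳ = ΣA·y / ΣA = 57.697 mm.
Transfer each piece to the centroidal x-axis using Ī + A·d² with d = y − 57.697:
  vertical leg: d = 14.803 mm → contributes +5 716 484 mm⁴
  horizontal leg (remainder): d = -47.697 mm → contributes +2 077 535 mm⁴
Total I = 7 794 019 mm⁴.
For the y-axis: x̄ = 17.697 mm.
Repeating about the centroidal y-axis gives I_y = 974 019 mm⁴.
Polar second moment: J = I_x + I_y = 8 768 037 mm⁴.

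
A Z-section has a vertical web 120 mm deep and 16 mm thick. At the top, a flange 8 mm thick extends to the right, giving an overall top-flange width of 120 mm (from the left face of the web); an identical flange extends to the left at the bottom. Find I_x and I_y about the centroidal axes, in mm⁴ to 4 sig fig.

I_x ≈ 7.531 × 10⁶ mm⁴, I_y ≈ 7.531 × 10⁶ mm⁴

Split into non-overlapping primitives; take the origin at the lower-left of the bounding box.
Web: 16 × 120, A = 1 920 mm², y = 60 mm, Ī = 2 304 000 mm⁴.
Top flange (beyond web): 104 × 8, A = 832 mm², y = 116 mm, Ī = 4437.33 mm⁴.
Bottom flange (beyond web): 104 × 8, A = 832 mm², y = 4 mm, Ī = 4437.33 mm⁴.
Centroid: ȳ = ΣA·y / ΣA = 60 mm.
Transfer each piece to the centroidal x-axis using Ī + A·d² with d = y − 60:
  web: d = 0 mm → contributes +2 304 000 mm⁴
  top flange (beyond web): d = 56 mm → contributes +2 613 589 mm⁴
  bottom flange (beyond web): d = -56 mm → contributes +2 613 589 mm⁴
Total I = 7 531 179 mm⁴.
For the y-axis: x̄ = 112 mm.
Repeating about the centroidal y-axis gives I_y = 7 531 179 mm⁴.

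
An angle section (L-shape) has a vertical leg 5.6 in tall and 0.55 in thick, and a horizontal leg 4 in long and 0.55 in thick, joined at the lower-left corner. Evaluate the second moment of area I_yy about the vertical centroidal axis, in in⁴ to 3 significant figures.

Decompose the section into non-overlapping parts with the origin at the bottom-left of its bounding rectangle.
Vertical leg: 0.55 × 5.6, A = 3.08 in², x = 0.275 in, Ī = 0.077642 in⁴.
Horizontal leg (remainder): 3.45 × 0.55, A = 1.8975 in², x = 2.275 in, Ī = 1.8821 in⁴.
Centroid: x̄ = ΣA·x / ΣA = 1.0374 in.
Transfer each piece to the vertical centroidal axis using Ī + A·d² with d = x − 1.0374:
  vertical leg: d = -0.76243 in → contributes +1.868 in⁴
  horizontal leg (remainder): d = 1.2376 in → contributes +4.7883 in⁴
Total I = 6.6563 in⁴.

I_yy ≈ 6.66 in⁴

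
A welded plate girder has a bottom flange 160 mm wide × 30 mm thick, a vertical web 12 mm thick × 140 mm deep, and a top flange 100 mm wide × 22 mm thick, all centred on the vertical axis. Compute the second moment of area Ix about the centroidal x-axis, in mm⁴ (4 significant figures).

Decompose the section into non-overlapping parts with the origin at the bottom-left of its bounding rectangle.
Bottom plate: 160 × 30, A = 4 800 mm², y = 15 mm, Ī = 360 000 mm⁴.
Web plate: 12 × 140, A = 1 680 mm², y = 100 mm, Ī = 2 744 000 mm⁴.
Top plate: 100 × 22, A = 2 200 mm², y = 181 mm, Ī = 88733.3 mm⁴.
Centroid: ȳ = ΣA·y / ΣA = 73.5253 mm.
Transfer each piece to the centroidal x-axis using Ī + A·d² with d = y − 73.5253:
  bottom plate: d = -58.5253 mm → contributes +16 801 037 mm⁴
  web plate: d = 26.4747 mm → contributes +3 921 524 mm⁴
  top plate: d = 107.475 mm → contributes +25 500 496 mm⁴
Total I = 46 223 058 mm⁴.

Ix ≈ 4.622 × 10⁷ mm⁴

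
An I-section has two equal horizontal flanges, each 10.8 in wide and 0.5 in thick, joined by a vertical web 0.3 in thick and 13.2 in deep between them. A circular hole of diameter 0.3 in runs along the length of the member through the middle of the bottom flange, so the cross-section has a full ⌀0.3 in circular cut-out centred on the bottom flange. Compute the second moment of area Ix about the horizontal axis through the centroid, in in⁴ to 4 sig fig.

Ix ≈ 561.2 in⁴

Decompose the section into non-overlapping parts with the origin at the bottom-left of its bounding rectangle.
Bottom flange: 10.8 × 0.5, A = 5.4 in², y = 0.25 in, Ī = 0.1125 in⁴.
Web: 0.3 × 13.2, A = 3.96 in², y = 7.1 in, Ī = 57.4992 in⁴.
Top flange: 10.8 × 0.5, A = 5.4 in², y = 13.95 in, Ī = 0.1125 in⁴.
Hole (subtracted): ⌀0.3, A = 0.0706858 in², y = 0.25 in, Ī = 0.000397608 in⁴.
Centroid: ȳ = ΣA·y / ΣA = 7.13296 in.
Transfer each piece to the horizontal axis through the centroid using Ī + A·d² with d = y − 7.13296:
  bottom flange: d = -6.88296 in → contributes +255.938 in⁴
  web: d = -0.0329626 in → contributes +57.5035 in⁴
  top flange: d = 6.81704 in → contributes +251.061 in⁴
  hole: d = -6.88296 in → contributes −3.34915 in⁴
Total I = 561.154 in⁴.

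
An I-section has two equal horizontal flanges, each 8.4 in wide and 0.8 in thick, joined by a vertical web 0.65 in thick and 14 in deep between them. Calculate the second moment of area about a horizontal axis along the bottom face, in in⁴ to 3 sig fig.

I_base ≈ 2260 in⁴

Treat the section as a set of non-overlapping primitives; coordinates are from the bounding-box lower-left.
Bottom flange: 8.4 × 0.8, A = 6.72 in², y = 0.4 in, Ī = 0.3584 in⁴.
Web: 0.65 × 14, A = 9.1 in², y = 7.8 in, Ī = 148.63 in⁴.
Top flange: 8.4 × 0.8, A = 6.72 in², y = 15.2 in, Ī = 0.3584 in⁴.
Transfer each piece to the base of the section using Ī + A·d² with d = y − 0:
  bottom flange: d = 0.4 in → contributes +1.4336 in⁴
  web: d = 7.8 in → contributes +702.28 in⁴
  top flange: d = 15.2 in → contributes +1552.9 in⁴
Total I = 2256.7 in⁴.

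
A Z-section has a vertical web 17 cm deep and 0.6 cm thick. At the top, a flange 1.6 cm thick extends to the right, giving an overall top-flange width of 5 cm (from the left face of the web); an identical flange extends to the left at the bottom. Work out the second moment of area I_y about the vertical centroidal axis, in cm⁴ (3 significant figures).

Decompose the section into non-overlapping parts with the origin at the bottom-left of its bounding rectangle.
Web: 0.6 × 17, A = 10.2 cm², x = 4.7 cm, Ī = 0.306 cm⁴.
Top flange (beyond web): 4.4 × 1.6, A = 7.04 cm², x = 7.2 cm, Ī = 11.358 cm⁴.
Bottom flange (beyond web): 4.4 × 1.6, A = 7.04 cm², x = 2.2 cm, Ī = 11.358 cm⁴.
Centroid: x̄ = ΣA·x / ΣA = 4.7 cm.
Transfer each piece to the vertical centroidal axis using Ī + A·d² with d = x − 4.7:
  web: d = 0 cm → contributes +0.306 cm⁴
  top flange (beyond web): d = 2.5 cm → contributes +55.358 cm⁴
  bottom flange (beyond web): d = -2.5 cm → contributes +55.358 cm⁴
Total I = 111.02 cm⁴.

I_y ≈ 111 cm⁴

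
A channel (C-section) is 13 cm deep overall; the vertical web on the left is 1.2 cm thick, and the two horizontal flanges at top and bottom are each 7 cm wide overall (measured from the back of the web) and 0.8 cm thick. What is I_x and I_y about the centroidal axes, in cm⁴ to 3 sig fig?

I_x ≈ 566 cm⁴, I_y ≈ 99.2 cm⁴

Break the section into simple shapes (no overlaps), measuring from the bottom-left corner of the bounding box.
Web: 1.2 × 13, A = 15.6 cm², y = 6.5 cm, Ī = 219.7 cm⁴.
Top flange (beyond web): 5.8 × 0.8, A = 4.64 cm², y = 12.6 cm, Ī = 0.24747 cm⁴.
Bottom flange (beyond web): 5.8 × 0.8, A = 4.64 cm², y = 0.4 cm, Ī = 0.24747 cm⁴.
By symmetry the centroid is at mid-height, ȳ = 6.5 cm.
Transfer each piece to the centroidal x-axis using Ī + A·d² with d = y − 6.5:
  web: d = 0 cm → contributes +219.7 cm⁴
  top flange (beyond web): d = 6.1 cm → contributes +172.9 cm⁴
  bottom flange (beyond web): d = -6.1 cm → contributes +172.9 cm⁴
Total I = 565.5 cm⁴.
For the y-axis: x̄ = 1.9055 cm.
Repeating about the centroidal y-axis gives I_y = 99.165 cm⁴.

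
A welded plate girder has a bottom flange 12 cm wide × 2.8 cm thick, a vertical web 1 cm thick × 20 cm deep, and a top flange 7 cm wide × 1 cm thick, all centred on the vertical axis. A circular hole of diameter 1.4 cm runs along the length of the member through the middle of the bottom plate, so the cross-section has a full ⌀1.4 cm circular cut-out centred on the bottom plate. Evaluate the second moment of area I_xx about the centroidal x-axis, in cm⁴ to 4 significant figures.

I_xx ≈ 4184 cm⁴

Split into non-overlapping primitives; take the origin at the lower-left of the bounding box.
Bottom plate: 12 × 2.8, A = 33.6 cm², y = 1.4 cm, Ī = 21.952 cm⁴.
Web plate: 1 × 20, A = 20 cm², y = 12.8 cm, Ī = 666.667 cm⁴.
Top plate: 7 × 1, A = 7 cm², y = 23.3 cm, Ī = 0.583333 cm⁴.
Hole (subtracted): ⌀1.4, A = 1.53938 cm², y = 1.4 cm, Ī = 0.188574 cm⁴.
Centroid: ȳ = ΣA·y / ΣA = 7.85608 cm.
Transfer each piece to the centroidal x-axis using Ī + A·d² with d = y − 7.85608:
  bottom plate: d = -6.45608 cm → contributes +1422.43 cm⁴
  web plate: d = 4.94392 cm → contributes +1155.51 cm⁴
  top plate: d = 15.4439 cm → contributes +1670.19 cm⁴
  hole: d = -6.45608 cm → contributes −64.3514 cm⁴
Total I = 4183.78 cm⁴.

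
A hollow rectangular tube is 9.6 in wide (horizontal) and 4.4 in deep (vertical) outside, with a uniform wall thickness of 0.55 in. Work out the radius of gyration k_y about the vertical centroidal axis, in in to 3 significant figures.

k_y ≈ 3.31 in

Break the section into simple shapes (no overlaps), measuring from the bottom-left corner of the bounding box.
Outer rectangle: 9.6 × 4.4, A = 42.24 in², x = 4.8 in, Ī = 324.4 in⁴.
Inner void (subtracted): 8.5 × 3.3, A = 28.05 in², x = 4.8 in, Ī = 168.88 in⁴.
By symmetry the centroid is at mid-width, x̄ = 4.8 in.
All pieces are centred on the vertical centroidal axis, so I = ΣĪ (holes subtracted) = 155.52 in⁴.
Radius of gyration: k = √(I/A) = √(155.52 / 14.19) = 3.3106 in.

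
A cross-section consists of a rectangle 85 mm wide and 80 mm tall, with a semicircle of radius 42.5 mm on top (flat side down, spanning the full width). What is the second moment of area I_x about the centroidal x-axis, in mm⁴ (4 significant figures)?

Decompose the section into non-overlapping parts with the origin at the bottom-left of its bounding rectangle.
Rectangular body: 85 × 80, A = 6 800 mm², y = 40 mm, Ī = 3 626 667 mm⁴.
Semicircular cap: semicircle r = 42.5, A = 2837.25 mm², y = 98.0376 mm, Ī = 358 086 mm⁴.
Centroid: ȳ = ΣA·y / ΣA = 57.0865 mm.
Transfer each piece to the centroidal x-axis using Ī + A·d² with d = y − 57.0865:
  rectangular body: d = -17.0865 mm → contributes +5 611 922 mm⁴
  semicircular cap: d = 40.951 mm → contributes +5 116 120 mm⁴
Total I = 10 728 042 mm⁴.

I_x ≈ 1.073 × 10⁷ mm⁴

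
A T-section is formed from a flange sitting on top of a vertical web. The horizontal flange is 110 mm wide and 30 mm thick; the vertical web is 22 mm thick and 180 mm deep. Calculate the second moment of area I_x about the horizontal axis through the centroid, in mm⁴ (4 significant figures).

Decompose the section into non-overlapping parts with the origin at the bottom-left of its bounding rectangle.
Flange: 110 × 30, A = 3 300 mm², y = 195 mm, Ī = 247 500 mm⁴.
Web: 22 × 180, A = 3 960 mm², y = 90 mm, Ī = 10 692 000 mm⁴.
Centroid: ȳ = ΣA·y / ΣA = 137.727 mm.
Transfer each piece to the horizontal axis through the centroid using Ī + A·d² with d = y − 137.727:
  flange: d = 57.2727 mm → contributes +11 072 045 mm⁴
  web: d = -47.7273 mm → contributes +19 712 455 mm⁴
Total I = 30 784 500 mm⁴.

I_x ≈ 3.078 × 10⁷ mm⁴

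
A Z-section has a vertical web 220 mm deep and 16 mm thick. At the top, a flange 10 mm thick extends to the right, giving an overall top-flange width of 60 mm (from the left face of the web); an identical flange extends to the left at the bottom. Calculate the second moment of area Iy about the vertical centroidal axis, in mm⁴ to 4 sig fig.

Iy ≈ 1.009 × 10⁶ mm⁴

Decompose the section into non-overlapping parts with the origin at the bottom-left of its bounding rectangle.
Web: 16 × 220, A = 3 520 mm², x = 52 mm, Ī = 75093.3 mm⁴.
Top flange (beyond web): 44 × 10, A = 440 mm², x = 82 mm, Ī = 70986.7 mm⁴.
Bottom flange (beyond web): 44 × 10, A = 440 mm², x = 22 mm, Ī = 70986.7 mm⁴.
Centroid: x̄ = ΣA·x / ΣA = 52 mm.
Transfer each piece to the vertical centroidal axis using Ī + A·d² with d = x − 52:
  web: d = 0 mm → contributes +75093.3 mm⁴
  top flange (beyond web): d = 30 mm → contributes +466 987 mm⁴
  bottom flange (beyond web): d = -30 mm → contributes +466 987 mm⁴
Total I = 1 009 067 mm⁴.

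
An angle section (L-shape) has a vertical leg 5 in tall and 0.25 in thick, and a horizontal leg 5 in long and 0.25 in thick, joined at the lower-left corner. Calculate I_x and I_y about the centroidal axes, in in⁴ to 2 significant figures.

I_x ≈ 6.0 in⁴, I_y ≈ 6.0 in⁴

Break the section into simple shapes (no overlaps), measuring from the bottom-left corner of the bounding box.
Vertical leg: 0.25 × 5, A = 1.25 in², y = 2.5 in, Ī = 2.604 in⁴.
Horizontal leg (remainder): 4.75 × 0.25, A = 1.188 in², y = 0.125 in, Ī = 0.006185 in⁴.
Centroid: ȳ = ΣA·y / ΣA = 1.343 in.
Transfer each piece to the centroidal x-axis using Ī + A·d² with d = y − 1.343:
  vertical leg: d = 1.157 in → contributes +4.278 in⁴
  horizontal leg (remainder): d = -1.218 in → contributes +1.768 in⁴
Total I = 6.045 in⁴.
For the y-axis: x̄ = 1.343 in.
Repeating about the centroidal y-axis gives I_y = 6.045 in⁴.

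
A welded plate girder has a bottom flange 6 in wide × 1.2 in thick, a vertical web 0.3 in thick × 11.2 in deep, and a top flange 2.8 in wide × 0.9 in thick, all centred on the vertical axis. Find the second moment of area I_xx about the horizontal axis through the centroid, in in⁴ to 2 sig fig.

Treat the section as a set of non-overlapping primitives; coordinates are from the bounding-box lower-left.
Bottom plate: 6 × 1.2, A = 7.2 in², y = 0.6 in, Ī = 0.864 in⁴.
Web plate: 0.3 × 11.2, A = 3.36 in², y = 6.8 in, Ī = 35.12 in⁴.
Top plate: 2.8 × 0.9, A = 2.52 in², y = 12.85 in, Ī = 0.1701 in⁴.
Centroid: ȳ = ΣA·y / ΣA = 4.553 in.
Transfer each piece to the horizontal axis through the centroid using Ī + A·d² with d = y − 4.553:
  bottom plate: d = -3.953 in → contributes +113.4 in⁴
  web plate: d = 2.247 in → contributes +52.09 in⁴
  top plate: d = 8.297 in → contributes +173.7 in⁴
Total I = 339.1 in⁴.

I_xx ≈ 340 in⁴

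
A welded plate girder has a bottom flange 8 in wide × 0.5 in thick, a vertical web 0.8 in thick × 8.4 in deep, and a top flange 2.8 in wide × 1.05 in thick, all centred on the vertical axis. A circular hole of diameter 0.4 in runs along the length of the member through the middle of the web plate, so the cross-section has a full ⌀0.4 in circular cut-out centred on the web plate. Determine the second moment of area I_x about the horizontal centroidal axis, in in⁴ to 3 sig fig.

I_x ≈ 184 in⁴

Treat the section as a set of non-overlapping primitives; coordinates are from the bounding-box lower-left.
Bottom plate: 8 × 0.5, A = 4 in², y = 0.25 in, Ī = 0.083333 in⁴.
Web plate: 0.8 × 8.4, A = 6.72 in², y = 4.7 in, Ī = 39.514 in⁴.
Top plate: 2.8 × 1.05, A = 2.94 in², y = 9.425 in, Ī = 0.27011 in⁴.
Hole (subtracted): ⌀0.4, A = 0.12566 in², y = 4.7 in, Ī = 0.0012566 in⁴.
Centroid: ȳ = ΣA·y / ΣA = 4.4112 in.
Transfer each piece to the horizontal centroidal axis using Ī + A·d² with d = y − 4.4112:
  bottom plate: d = -4.1612 in → contributes +69.346 in⁴
  web plate: d = 0.28878 in → contributes +40.074 in⁴
  top plate: d = 5.0138 in → contributes +74.176 in⁴
  hole: d = 0.28878 in → contributes −0.011737 in⁴
Total I = 183.58 in⁴.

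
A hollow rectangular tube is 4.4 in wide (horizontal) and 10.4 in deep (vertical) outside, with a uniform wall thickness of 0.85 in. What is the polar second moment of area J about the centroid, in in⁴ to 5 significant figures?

Break the section into simple shapes (no overlaps), measuring from the bottom-left corner of the bounding box.
Outer rectangle: 4.4 × 10.4, A = 45.76 in², y = 5.2 in, Ī = 412.4501 in⁴.
Inner void (subtracted): 2.7 × 8.7, A = 23.49 in², y = 5.2 in, Ī = 148.1632 in⁴.
By symmetry the centroid is at mid-height, ȳ = 5.2 in.
All pieces are centred on the centroidal x-axis, so I = ΣĪ (holes subtracted) = 264.287 in⁴.
Repeating about the centroidal y-axis gives I_y = 59.55596 in⁴.
Polar second moment: J = I_x + I_y = 323.8429 in⁴.

J ≈ 323.84 in⁴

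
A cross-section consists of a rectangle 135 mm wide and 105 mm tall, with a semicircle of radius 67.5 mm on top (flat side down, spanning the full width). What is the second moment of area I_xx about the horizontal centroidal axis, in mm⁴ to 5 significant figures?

I_xx ≈ 4.6618 × 10⁷ mm⁴

Decompose the section into non-overlapping parts with the origin at the bottom-left of its bounding rectangle.
Rectangular body: 135 × 105, A = 14 175 mm², y = 52.5 mm, Ī = 13 023 281 mm⁴.
Semicircular cap: semicircle r = 67.5, A = 7156.941 mm², y = 133.6479 mm, Ī = 2 278 490 mm⁴.
Centroid: ȳ = ΣA·y / ΣA = 79.7254 mm.
Transfer each piece to the horizontal centroidal axis using Ī + A·d² with d = y − 79.7254:
  rectangular body: d = -27.2254 mm → contributes +23 530 110 mm⁴
  semicircular cap: d = 53.92249 mm → contributes +23 088 260 mm⁴
Total I = 46 618 370 mm⁴.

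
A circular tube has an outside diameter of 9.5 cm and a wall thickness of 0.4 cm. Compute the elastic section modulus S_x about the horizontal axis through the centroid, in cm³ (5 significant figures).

Break the section into simple shapes (no overlaps), measuring from the bottom-left corner of the bounding box.
Outer circle: ⌀9.5, A = 70.88218 cm², y = 4.75 cm, Ī = 399.8198 cm⁴.
Bore (subtracted): ⌀8.7, A = 59.44679 cm², y = 4.75 cm, Ī = 281.2205 cm⁴.
By symmetry the centroid is at mid-height, ȳ = 4.75 cm.
All pieces are centred on the horizontal axis through the centroid, so I = ΣĪ (holes subtracted) = 118.5994 cm⁴.
Extreme fibre distance c = 4.75 cm; S = I/c = 24.96829 cm³.

S_x ≈ 24.968 cm³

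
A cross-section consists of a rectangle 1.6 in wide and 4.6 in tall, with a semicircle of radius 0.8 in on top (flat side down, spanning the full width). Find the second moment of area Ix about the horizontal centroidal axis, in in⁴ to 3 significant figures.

Ix ≈ 19.2 in⁴

Treat the section as a set of non-overlapping primitives; coordinates are from the bounding-box lower-left.
Rectangular body: 1.6 × 4.6, A = 7.36 in², y = 2.3 in, Ī = 12.978 in⁴.
Semicircular cap: semicircle r = 0.8, A = 1.0053 in², y = 4.9395 in, Ī = 0.044956 in⁴.
Centroid: ȳ = ΣA·y / ΣA = 2.6172 in.
Transfer each piece to the horizontal centroidal axis using Ī + A·d² with d = y − 2.6172:
  rectangular body: d = -0.31721 in → contributes +13.719 in⁴
  semicircular cap: d = 2.3223 in → contributes +5.4668 in⁴
Total I = 19.185 in⁴.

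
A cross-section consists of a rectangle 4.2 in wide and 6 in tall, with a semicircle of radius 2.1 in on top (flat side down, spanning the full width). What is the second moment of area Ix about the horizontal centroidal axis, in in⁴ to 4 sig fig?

Ix ≈ 160.0 in⁴

Break the section into simple shapes (no overlaps), measuring from the bottom-left corner of the bounding box.
Rectangular body: 4.2 × 6, A = 25.2 in², y = 3 in, Ī = 75.6 in⁴.
Semicircular cap: semicircle r = 2.1, A = 6.92721 in², y = 6.89127 in, Ī = 2.13456 in⁴.
Centroid: ȳ = ΣA·y / ΣA = 3.83903 in.
Transfer each piece to the horizontal centroidal axis using Ī + A·d² with d = y − 3.83903:
  rectangular body: d = -0.839028 in → contributes +93.34 in⁴
  semicircular cap: d = 3.05224 in → contributes +66.6696 in⁴
Total I = 160.01 in⁴.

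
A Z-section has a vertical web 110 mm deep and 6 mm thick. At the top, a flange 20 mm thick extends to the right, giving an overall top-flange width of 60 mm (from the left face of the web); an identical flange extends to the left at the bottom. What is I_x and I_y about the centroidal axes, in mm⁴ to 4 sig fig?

Treat the section as a set of non-overlapping primitives; coordinates are from the bounding-box lower-left.
Web: 6 × 110, A = 660 mm², y = 55 mm, Ī = 665 500 mm⁴.
Top flange (beyond web): 54 × 20, A = 1 080 mm², y = 100 mm, Ī = 36 000 mm⁴.
Bottom flange (beyond web): 54 × 20, A = 1 080 mm², y = 10 mm, Ī = 36 000 mm⁴.
Centroid: ȳ = ΣA·y / ΣA = 55 mm.
Transfer each piece to the centroidal x-axis using Ī + A·d² with d = y − 55:
  web: d = 0 mm → contributes +665 500 mm⁴
  top flange (beyond web): d = 45 mm → contributes +2 223 000 mm⁴
  bottom flange (beyond web): d = -45 mm → contributes +2 223 000 mm⁴
Total I = 5 111 500 mm⁴.
For the y-axis: x̄ = 57 mm.
Repeating about the centroidal y-axis gives I_y = 2 470 860 mm⁴.

I_x ≈ 5.112 × 10⁶ mm⁴, I_y ≈ 2.471 × 10⁶ mm⁴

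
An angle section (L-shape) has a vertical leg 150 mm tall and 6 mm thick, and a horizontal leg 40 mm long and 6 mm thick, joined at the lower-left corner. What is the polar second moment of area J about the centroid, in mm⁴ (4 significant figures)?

J ≈ 2.639 × 10⁶ mm⁴

Decompose the section into non-overlapping parts with the origin at the bottom-left of its bounding rectangle.
Vertical leg: 6 × 150, A = 900 mm², y = 75 mm, Ī = 1 687 500 mm⁴.
Horizontal leg (remainder): 34 × 6, A = 204 mm², y = 3 mm, Ī = 612 mm⁴.
Centroid: ȳ = ΣA·y / ΣA = 61.6957 mm.
Transfer each piece to the centroidal x-axis using Ī + A·d² with d = y − 61.6957:
  vertical leg: d = 13.3043 mm → contributes +1 846 805 mm⁴
  horizontal leg (remainder): d = -58.6957 mm → contributes +703 429 mm⁴
Total I = 2 550 234 mm⁴.
For the y-axis: x̄ = 6.69565 mm.
Repeating about the centroidal y-axis gives I_y = 88873.7 mm⁴.
Polar second moment: J = I_x + I_y = 2 639 107 mm⁴.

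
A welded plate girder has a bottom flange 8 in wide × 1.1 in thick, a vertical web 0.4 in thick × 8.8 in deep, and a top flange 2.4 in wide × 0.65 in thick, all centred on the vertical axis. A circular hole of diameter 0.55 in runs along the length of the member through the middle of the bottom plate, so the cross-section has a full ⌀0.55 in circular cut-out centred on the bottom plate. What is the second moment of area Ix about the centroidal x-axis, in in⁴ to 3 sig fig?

Split into non-overlapping primitives; take the origin at the lower-left of the bounding box.
Bottom plate: 8 × 1.1, A = 8.8 in², y = 0.55 in, Ī = 0.88733 in⁴.
Web plate: 0.4 × 8.8, A = 3.52 in², y = 5.5 in, Ī = 22.716 in⁴.
Top plate: 2.4 × 0.65, A = 1.56 in², y = 10.225 in, Ī = 0.054925 in⁴.
Hole (subtracted): ⌀0.55, A = 0.23758 in², y = 0.55 in, Ī = 0.0044918 in⁴.
Centroid: ȳ = ΣA·y / ΣA = 2.9335 in.
Transfer each piece to the centroidal x-axis using Ī + A·d² with d = y − 2.9335:
  bottom plate: d = -2.3835 in → contributes +50.882 in⁴
  web plate: d = 2.5665 in → contributes +45.901 in⁴
  top plate: d = 7.2915 in → contributes +82.993 in⁴
  hole: d = -2.3835 in → contributes −1.3542 in⁴
Total I = 178.42 in⁴.

Ix ≈ 178 in⁴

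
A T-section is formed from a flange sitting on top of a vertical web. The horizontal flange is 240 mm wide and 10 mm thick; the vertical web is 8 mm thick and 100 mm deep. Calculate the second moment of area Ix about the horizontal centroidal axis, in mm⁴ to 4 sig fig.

Split into non-overlapping primitives; take the origin at the lower-left of the bounding box.
Flange: 240 × 10, A = 2 400 mm², y = 105 mm, Ī = 20 000 mm⁴.
Web: 8 × 100, A = 800 mm², y = 50 mm, Ī = 666 667 mm⁴.
Centroid: ȳ = ΣA·y / ΣA = 91.25 mm.
Transfer each piece to the horizontal centroidal axis using Ī + A·d² with d = y − 91.25:
  flange: d = 13.75 mm → contributes +473 750 mm⁴
  web: d = -41.25 mm → contributes +2 027 917 mm⁴
Total I = 2 501 667 mm⁴.

Ix ≈ 2.502 × 10⁶ mm⁴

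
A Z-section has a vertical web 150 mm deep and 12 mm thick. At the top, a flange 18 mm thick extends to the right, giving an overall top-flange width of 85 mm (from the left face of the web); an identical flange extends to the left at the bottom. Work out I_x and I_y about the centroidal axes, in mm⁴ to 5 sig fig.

I_x ≈ 1.4894 × 10⁷ mm⁴, I_y ≈ 5.9355 × 10⁶ mm⁴

Break the section into simple shapes (no overlaps), measuring from the bottom-left corner of the bounding box.
Web: 12 × 150, A = 1 800 mm², y = 75 mm, Ī = 3 375 000 mm⁴.
Top flange (beyond web): 73 × 18, A = 1 314 mm², y = 141 mm, Ī = 35 478 mm⁴.
Bottom flange (beyond web): 73 × 18, A = 1 314 mm², y = 9 mm, Ī = 35 478 mm⁴.
Centroid: ȳ = ΣA·y / ΣA = 75 mm.
Transfer each piece to the centroidal x-axis using Ī + A·d² with d = y − 75:
  web: d = 0 mm → contributes +3 375 000 mm⁴
  top flange (beyond web): d = 66 mm → contributes +5 759 262 mm⁴
  bottom flange (beyond web): d = -66 mm → contributes +5 759 262 mm⁴
Total I = 14 893 524 mm⁴.
For the y-axis: x̄ = 79 mm.
Repeating about the centroidal y-axis gives I_y = 5 935 476 mm⁴.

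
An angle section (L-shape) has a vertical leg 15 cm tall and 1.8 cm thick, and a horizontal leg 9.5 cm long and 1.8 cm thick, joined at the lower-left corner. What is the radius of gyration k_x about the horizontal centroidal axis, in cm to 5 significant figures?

Decompose the section into non-overlapping parts with the origin at the bottom-left of its bounding rectangle.
Vertical leg: 1.8 × 15, A = 27 cm², y = 7.5 cm, Ī = 506.25 cm⁴.
Horizontal leg (remainder): 7.7 × 1.8, A = 13.86 cm², y = 0.9 cm, Ī = 3.7422 cm⁴.
Centroid: ȳ = ΣA·y / ΣA = 5.261233 cm.
Transfer each piece to the horizontal centroidal axis using Ī + A·d² with d = y − 5.261233:
  vertical leg: d = 2.238767 cm → contributes +641.576 cm⁴
  horizontal leg (remainder): d = -4.361233 cm → contributes +267.3644 cm⁴
Total I = 908.9404 cm⁴.
Radius of gyration: k = √(I/A) = √(908.9404 / 40.86) = 4.716486 cm.

k_x ≈ 4.7165 cm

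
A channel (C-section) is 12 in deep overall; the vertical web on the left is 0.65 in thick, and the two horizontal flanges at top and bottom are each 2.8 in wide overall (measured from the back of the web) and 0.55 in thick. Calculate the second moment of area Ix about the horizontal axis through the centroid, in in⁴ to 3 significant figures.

Ix ≈ 171 in⁴

Break the section into simple shapes (no overlaps), measuring from the bottom-left corner of the bounding box.
Web: 0.65 × 12, A = 7.8 in², y = 6 in, Ī = 93.6 in⁴.
Top flange (beyond web): 2.15 × 0.55, A = 1.1825 in², y = 11.725 in, Ī = 0.029809 in⁴.
Bottom flange (beyond web): 2.15 × 0.55, A = 1.1825 in², y = 0.275 in, Ī = 0.029809 in⁴.
By symmetry the centroid is at mid-height, ȳ = 6 in.
Transfer each piece to the horizontal axis through the centroid using Ī + A·d² with d = y − 6:
  web: d = 0 in → contributes +93.6 in⁴
  top flange (beyond web): d = 5.725 in → contributes +38.787 in⁴
  bottom flange (beyond web): d = -5.725 in → contributes +38.787 in⁴
Total I = 171.17 in⁴.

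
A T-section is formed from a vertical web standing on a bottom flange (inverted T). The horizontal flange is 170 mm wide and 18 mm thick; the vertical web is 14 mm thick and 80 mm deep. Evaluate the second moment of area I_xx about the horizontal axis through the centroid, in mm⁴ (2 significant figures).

Treat the section as a set of non-overlapping primitives; coordinates are from the bounding-box lower-left.
Flange: 170 × 18, A = 3 060 mm², y = 9 mm, Ī = 82 620 mm⁴.
Web: 14 × 80, A = 1 120 mm², y = 58 mm, Ī = 597 333 mm⁴.
Centroid: ȳ = ΣA·y / ΣA = 22.13 mm.
Transfer each piece to the horizontal axis through the centroid using Ī + A·d² with d = y − 22.13:
  flange: d = -13.13 mm → contributes +610 089 mm⁴
  web: d = 35.87 mm → contributes +2 038 454 mm⁴
Total I = 2 648 544 mm⁴.

I_xx ≈ 2.6 × 10⁶ mm⁴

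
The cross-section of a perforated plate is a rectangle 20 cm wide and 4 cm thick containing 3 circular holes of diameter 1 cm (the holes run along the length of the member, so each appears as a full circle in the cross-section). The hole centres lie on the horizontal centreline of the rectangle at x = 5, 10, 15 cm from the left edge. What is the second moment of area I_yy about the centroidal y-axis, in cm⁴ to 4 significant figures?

Split into non-overlapping primitives; take the origin at the lower-left of the bounding box.
Plate: 20 × 4, A = 80 cm², x = 10 cm, Ī = 2666.67 cm⁴.
Hole 1 (subtracted): ⌀1, A = 0.785398 cm², x = 5 cm, Ī = 0.0490874 cm⁴.
Hole 2 (subtracted): ⌀1, A = 0.785398 cm², x = 10 cm, Ī = 0.0490874 cm⁴.
Hole 3 (subtracted): ⌀1, A = 0.785398 cm², x = 15 cm, Ī = 0.0490874 cm⁴.
By symmetry the centroid is at mid-width, x̄ = 10 cm.
Transfer each piece to the centroidal y-axis using Ī + A·d² with d = x − 10:
  plate: d = 0 cm → contributes +2666.67 cm⁴
  hole 1: d = -5 cm → contributes −19.684 cm⁴
  hole 2: d = 0 cm → contributes −0.0490874 cm⁴
  hole 3: d = 5 cm → contributes −19.684 cm⁴
Total I = 2627.25 cm⁴.

I_yy ≈ 2627 cm⁴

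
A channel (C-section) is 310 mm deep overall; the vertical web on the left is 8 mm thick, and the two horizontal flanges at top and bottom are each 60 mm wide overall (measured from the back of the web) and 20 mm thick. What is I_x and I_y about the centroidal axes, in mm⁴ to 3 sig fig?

Break the section into simple shapes (no overlaps), measuring from the bottom-left corner of the bounding box.
Web: 8 × 310, A = 2 480 mm², y = 155 mm, Ī = 19 860 667 mm⁴.
Top flange (beyond web): 52 × 20, A = 1 040 mm², y = 300 mm, Ī = 34 667 mm⁴.
Bottom flange (beyond web): 52 × 20, A = 1 040 mm², y = 10 mm, Ī = 34 667 mm⁴.
By symmetry the centroid is at mid-height, ȳ = 155 mm.
Transfer each piece to the centroidal x-axis using Ī + A·d² with d = y − 155:
  web: d = 0 mm → contributes +19 860 667 mm⁴
  top flange (beyond web): d = 145 mm → contributes +21 900 667 mm⁴
  bottom flange (beyond web): d = -145 mm → contributes +21 900 667 mm⁴
Total I = 63 662 000 mm⁴.
For the y-axis: x̄ = 17.684 mm.
Repeating about the centroidal y-axis gives I_y = 1 500 025 mm⁴.

I_x ≈ 6.37 × 10⁷ mm⁴, I_y ≈ 1.50 × 10⁶ mm⁴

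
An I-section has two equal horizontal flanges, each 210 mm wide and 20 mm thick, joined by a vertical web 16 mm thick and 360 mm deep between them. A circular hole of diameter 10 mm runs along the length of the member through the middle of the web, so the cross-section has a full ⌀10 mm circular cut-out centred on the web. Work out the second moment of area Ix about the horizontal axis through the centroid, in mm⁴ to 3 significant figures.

Treat the section as a set of non-overlapping primitives; coordinates are from the bounding-box lower-left.
Bottom flange: 210 × 20, A = 4 200 mm², y = 10 mm, Ī = 140 000 mm⁴.
Web: 16 × 360, A = 5 760 mm², y = 200 mm, Ī = 62 208 000 mm⁴.
Top flange: 210 × 20, A = 4 200 mm², y = 390 mm, Ī = 140 000 mm⁴.
Hole (subtracted): ⌀10, A = 78.54 mm², y = 200 mm, Ī = 490.87 mm⁴.
By symmetry the centroid is at mid-height, ȳ = 200 mm.
Transfer each piece to the horizontal axis through the centroid using Ī + A·d² with d = y − 200:
  bottom flange: d = -190 mm → contributes +151 760 000 mm⁴
  web: d = 0 mm → contributes +62 208 000 mm⁴
  top flange: d = 190 mm → contributes +151 760 000 mm⁴
  hole: d = 0 mm → contributes −490.87 mm⁴
Total I = 365 727 509 mm⁴.

Ix ≈ 3.66 × 10⁸ mm⁴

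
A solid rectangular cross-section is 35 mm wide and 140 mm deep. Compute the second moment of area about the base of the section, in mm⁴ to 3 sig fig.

I_base ≈ 3.20 × 10⁷ mm⁴

The section: 35 × 140, A = 4 900 mm², y = 70 mm, Ī = 8 003 333 mm⁴.
Transfer it to the bottom edge using Ī + A·d² with d = y − 0:
  the section: d = 70 mm → contributes +32 013 333 mm⁴
Total I = 32 013 333 mm⁴.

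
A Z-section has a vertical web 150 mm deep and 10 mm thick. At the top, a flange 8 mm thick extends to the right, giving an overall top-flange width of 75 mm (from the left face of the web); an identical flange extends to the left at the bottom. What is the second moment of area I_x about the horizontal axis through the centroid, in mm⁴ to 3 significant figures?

I_x ≈ 8.06 × 10⁶ mm⁴

Treat the section as a set of non-overlapping primitives; coordinates are from the bounding-box lower-left.
Web: 10 × 150, A = 1 500 mm², y = 75 mm, Ī = 2 812 500 mm⁴.
Top flange (beyond web): 65 × 8, A = 520 mm², y = 146 mm, Ī = 2773.3 mm⁴.
Bottom flange (beyond web): 65 × 8, A = 520 mm², y = 4 mm, Ī = 2773.3 mm⁴.
Centroid: ȳ = ΣA·y / ΣA = 75 mm.
Transfer each piece to the horizontal axis through the centroid using Ī + A·d² with d = y − 75:
  web: d = 0 mm → contributes +2 812 500 mm⁴
  top flange (beyond web): d = 71 mm → contributes +2 624 093 mm⁴
  bottom flange (beyond web): d = -71 mm → contributes +2 624 093 mm⁴
Total I = 8 060 687 mm⁴.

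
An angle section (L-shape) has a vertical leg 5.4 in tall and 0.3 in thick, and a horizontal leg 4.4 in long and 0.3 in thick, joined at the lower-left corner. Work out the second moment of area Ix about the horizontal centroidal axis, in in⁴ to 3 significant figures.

Ix ≈ 8.49 in⁴

Decompose the section into non-overlapping parts with the origin at the bottom-left of its bounding rectangle.
Vertical leg: 0.3 × 5.4, A = 1.62 in², y = 2.7 in, Ī = 3.9366 in⁴.
Horizontal leg (remainder): 4.1 × 0.3, A = 1.23 in², y = 0.15 in, Ī = 0.009225 in⁴.
Centroid: ȳ = ΣA·y / ΣA = 1.5995 in.
Transfer each piece to the horizontal centroidal axis using Ī + A·d² with d = y − 1.5995:
  vertical leg: d = 1.1005 in → contributes +5.8987 in⁴
  horizontal leg (remainder): d = -1.4495 in → contributes +2.5934 in⁴
Total I = 8.4921 in⁴.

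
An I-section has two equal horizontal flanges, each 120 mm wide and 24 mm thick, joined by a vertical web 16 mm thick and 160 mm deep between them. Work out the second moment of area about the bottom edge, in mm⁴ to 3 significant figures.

Treat the section as a set of non-overlapping primitives; coordinates are from the bounding-box lower-left.
Bottom flange: 120 × 24, A = 2 880 mm², y = 12 mm, Ī = 138 240 mm⁴.
Web: 16 × 160, A = 2 560 mm², y = 104 mm, Ī = 5 461 333 mm⁴.
Top flange: 120 × 24, A = 2 880 mm², y = 196 mm, Ī = 138 240 mm⁴.
Transfer each piece to a horizontal axis along the bottom face using Ī + A·d² with d = y − 0:
  bottom flange: d = 12 mm → contributes +552 960 mm⁴
  web: d = 104 mm → contributes +33 150 293 mm⁴
  top flange: d = 196 mm → contributes +110 776 320 mm⁴
Total I = 144 479 573 mm⁴.

I_base ≈ 1.44 × 10⁸ mm⁴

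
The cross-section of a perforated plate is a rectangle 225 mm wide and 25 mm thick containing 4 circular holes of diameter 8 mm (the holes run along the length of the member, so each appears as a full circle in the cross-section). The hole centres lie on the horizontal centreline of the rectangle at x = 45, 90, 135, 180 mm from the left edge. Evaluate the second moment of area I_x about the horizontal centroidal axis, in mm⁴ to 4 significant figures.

I_x ≈ 2.922 × 10⁵ mm⁴

Decompose the section into non-overlapping parts with the origin at the bottom-left of its bounding rectangle.
Plate: 225 × 25, A = 5 625 mm², y = 12.5 mm, Ī = 292 969 mm⁴.
Hole 1 (subtracted): ⌀8, A = 50.2655 mm², y = 12.5 mm, Ī = 201.062 mm⁴.
Hole 2 (subtracted): ⌀8, A = 50.2655 mm², y = 12.5 mm, Ī = 201.062 mm⁴.
Hole 3 (subtracted): ⌀8, A = 50.2655 mm², y = 12.5 mm, Ī = 201.062 mm⁴.
Hole 4 (subtracted): ⌀8, A = 50.2655 mm², y = 12.5 mm, Ī = 201.062 mm⁴.
By symmetry the centroid is at mid-height, ȳ = 12.5 mm.
All pieces are centred on the horizontal centroidal axis, so I = ΣĪ (holes subtracted) = 292 165 mm⁴.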